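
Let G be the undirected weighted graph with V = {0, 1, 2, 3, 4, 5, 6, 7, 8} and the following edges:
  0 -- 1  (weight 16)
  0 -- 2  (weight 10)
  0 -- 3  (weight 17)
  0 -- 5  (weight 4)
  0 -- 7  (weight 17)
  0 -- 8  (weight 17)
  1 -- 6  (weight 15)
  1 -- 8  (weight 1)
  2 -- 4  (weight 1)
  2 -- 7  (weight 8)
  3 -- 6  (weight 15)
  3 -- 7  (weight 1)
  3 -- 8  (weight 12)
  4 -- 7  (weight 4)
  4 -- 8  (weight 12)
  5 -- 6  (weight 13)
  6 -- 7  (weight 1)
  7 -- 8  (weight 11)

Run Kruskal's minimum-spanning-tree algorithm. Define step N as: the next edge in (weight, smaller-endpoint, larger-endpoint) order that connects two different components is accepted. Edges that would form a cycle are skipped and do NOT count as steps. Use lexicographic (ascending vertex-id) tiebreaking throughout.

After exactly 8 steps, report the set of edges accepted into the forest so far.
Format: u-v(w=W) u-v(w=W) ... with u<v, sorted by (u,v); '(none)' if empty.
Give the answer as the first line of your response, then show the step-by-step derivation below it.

0-2(w=10) 0-5(w=4) 1-8(w=1) 2-4(w=1) 3-7(w=1) 4-7(w=4) 6-7(w=1) 7-8(w=11)

step 1: add edge 1-8 (w=1); MST = {1-8(w=1)}
step 2: add edge 2-4 (w=1); MST = {1-8(w=1) 2-4(w=1)}
step 3: add edge 3-7 (w=1); MST = {1-8(w=1) 2-4(w=1) 3-7(w=1)}
step 4: add edge 6-7 (w=1); MST = {1-8(w=1) 2-4(w=1) 3-7(w=1) 6-7(w=1)}
step 5: add edge 0-5 (w=4); MST = {0-5(w=4) 1-8(w=1) 2-4(w=1) 3-7(w=1) 6-7(w=1)}
step 6: add edge 4-7 (w=4); MST = {0-5(w=4) 1-8(w=1) 2-4(w=1) 3-7(w=1) 4-7(w=4) 6-7(w=1)}
step 7: add edge 0-2 (w=10); MST = {0-2(w=10) 0-5(w=4) 1-8(w=1) 2-4(w=1) 3-7(w=1) 4-7(w=4) 6-7(w=1)}
step 8: add edge 7-8 (w=11); MST = {0-2(w=10) 0-5(w=4) 1-8(w=1) 2-4(w=1) 3-7(w=1) 4-7(w=4) 6-7(w=1) 7-8(w=11)}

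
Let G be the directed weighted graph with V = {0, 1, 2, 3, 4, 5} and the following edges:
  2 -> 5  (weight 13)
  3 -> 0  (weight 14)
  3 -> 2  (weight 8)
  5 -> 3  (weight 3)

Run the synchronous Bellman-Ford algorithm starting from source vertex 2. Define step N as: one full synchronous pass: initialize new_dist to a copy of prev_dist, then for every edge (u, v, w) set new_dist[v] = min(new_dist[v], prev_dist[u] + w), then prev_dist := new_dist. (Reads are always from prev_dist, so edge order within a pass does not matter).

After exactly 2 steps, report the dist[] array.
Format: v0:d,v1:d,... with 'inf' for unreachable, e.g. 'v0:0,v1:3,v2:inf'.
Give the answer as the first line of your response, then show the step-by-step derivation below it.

v0:inf,v1:inf,v2:0,v3:16,v4:inf,v5:13

step 1: dist = v0:inf,v1:inf,v2:0,v3:inf,v4:inf,v5:13
step 2: dist = v0:inf,v1:inf,v2:0,v3:16,v4:inf,v5:13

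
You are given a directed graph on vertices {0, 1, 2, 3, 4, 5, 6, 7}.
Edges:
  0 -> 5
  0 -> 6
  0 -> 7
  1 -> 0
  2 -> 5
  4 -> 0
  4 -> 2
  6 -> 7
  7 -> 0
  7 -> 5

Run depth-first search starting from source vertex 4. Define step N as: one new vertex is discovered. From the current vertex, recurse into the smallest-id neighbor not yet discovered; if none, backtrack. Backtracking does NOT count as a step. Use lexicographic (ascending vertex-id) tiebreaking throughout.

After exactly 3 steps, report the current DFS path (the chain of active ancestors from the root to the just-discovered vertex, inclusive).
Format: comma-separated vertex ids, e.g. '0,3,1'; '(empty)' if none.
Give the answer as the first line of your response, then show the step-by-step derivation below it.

4,0,5

step 1: discover 4; path=4; order=4
step 2: discover 0; path=4>0; order=4,0
step 3: discover 5; path=4>0>5; order=4,0,5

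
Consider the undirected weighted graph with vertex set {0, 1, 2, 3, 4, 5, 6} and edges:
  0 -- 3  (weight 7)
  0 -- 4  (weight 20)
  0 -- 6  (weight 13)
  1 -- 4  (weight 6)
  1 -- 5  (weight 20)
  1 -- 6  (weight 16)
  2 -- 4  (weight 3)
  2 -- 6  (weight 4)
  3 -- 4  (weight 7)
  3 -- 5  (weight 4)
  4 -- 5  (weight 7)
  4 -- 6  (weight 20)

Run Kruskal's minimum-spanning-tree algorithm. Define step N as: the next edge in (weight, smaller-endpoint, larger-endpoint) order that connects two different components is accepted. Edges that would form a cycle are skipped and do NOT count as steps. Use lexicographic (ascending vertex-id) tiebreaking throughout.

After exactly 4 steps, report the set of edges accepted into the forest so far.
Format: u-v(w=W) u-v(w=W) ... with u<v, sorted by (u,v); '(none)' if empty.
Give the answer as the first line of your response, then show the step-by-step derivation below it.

1-4(w=6) 2-4(w=3) 2-6(w=4) 3-5(w=4)

step 1: add edge 2-4 (w=3); MST = {2-4(w=3)}
step 2: add edge 2-6 (w=4); MST = {2-4(w=3) 2-6(w=4)}
step 3: add edge 3-5 (w=4); MST = {2-4(w=3) 2-6(w=4) 3-5(w=4)}
step 4: add edge 1-4 (w=6); MST = {1-4(w=6) 2-4(w=3) 2-6(w=4) 3-5(w=4)}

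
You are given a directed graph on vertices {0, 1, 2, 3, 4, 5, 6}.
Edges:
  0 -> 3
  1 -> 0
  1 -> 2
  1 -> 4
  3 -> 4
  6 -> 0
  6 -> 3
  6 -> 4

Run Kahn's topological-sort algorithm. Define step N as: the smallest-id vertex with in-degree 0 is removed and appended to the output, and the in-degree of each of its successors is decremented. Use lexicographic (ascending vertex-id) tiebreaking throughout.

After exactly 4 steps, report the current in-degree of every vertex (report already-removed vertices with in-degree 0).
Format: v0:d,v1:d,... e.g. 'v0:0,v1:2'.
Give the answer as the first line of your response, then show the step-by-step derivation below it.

v0:0,v1:0,v2:0,v3:1,v4:1,v5:0,v6:0

step 1: output 1; order=[1]; indeg=(1,0,0,2,2,0,0)
step 2: output 2; order=[1,2]; indeg=(1,0,0,2,2,0,0)
step 3: output 5; order=[1,2,5]; indeg=(1,0,0,2,2,0,0)
step 4: output 6; order=[1,2,5,6]; indeg=(0,0,0,1,1,0,0)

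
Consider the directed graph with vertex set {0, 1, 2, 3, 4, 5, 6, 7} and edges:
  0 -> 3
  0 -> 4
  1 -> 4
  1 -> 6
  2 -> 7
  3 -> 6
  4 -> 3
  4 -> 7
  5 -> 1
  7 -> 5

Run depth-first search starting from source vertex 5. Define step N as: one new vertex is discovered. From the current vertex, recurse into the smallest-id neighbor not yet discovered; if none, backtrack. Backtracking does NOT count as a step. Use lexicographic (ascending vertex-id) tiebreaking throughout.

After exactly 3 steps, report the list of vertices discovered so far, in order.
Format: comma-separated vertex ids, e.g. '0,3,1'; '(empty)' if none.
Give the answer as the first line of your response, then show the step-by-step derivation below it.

5,1,4

step 1: discover 5; path=5; order=5
step 2: discover 1; path=5>1; order=5,1
step 3: discover 4; path=5>1>4; order=5,1,4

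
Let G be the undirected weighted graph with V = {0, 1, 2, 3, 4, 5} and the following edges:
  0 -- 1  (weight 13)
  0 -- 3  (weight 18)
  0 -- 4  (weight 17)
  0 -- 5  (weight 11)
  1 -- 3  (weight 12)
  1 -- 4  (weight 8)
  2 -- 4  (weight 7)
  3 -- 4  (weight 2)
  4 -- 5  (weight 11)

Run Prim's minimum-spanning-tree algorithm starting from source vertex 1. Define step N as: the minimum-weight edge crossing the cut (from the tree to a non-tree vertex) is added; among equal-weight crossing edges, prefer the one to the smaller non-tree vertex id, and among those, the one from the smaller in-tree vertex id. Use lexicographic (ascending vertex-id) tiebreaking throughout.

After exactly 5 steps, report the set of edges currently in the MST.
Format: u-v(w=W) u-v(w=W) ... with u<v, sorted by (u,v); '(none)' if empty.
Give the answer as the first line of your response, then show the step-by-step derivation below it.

0-5(w=11) 1-4(w=8) 2-4(w=7) 3-4(w=2) 4-5(w=11)

step 1: add edge 1-4 (w=8); MST = {1-4(w=8)}
step 2: add edge 3-4 (w=2); MST = {1-4(w=8) 3-4(w=2)}
step 3: add edge 2-4 (w=7); MST = {1-4(w=8) 2-4(w=7) 3-4(w=2)}
step 4: add edge 4-5 (w=11); MST = {1-4(w=8) 2-4(w=7) 3-4(w=2) 4-5(w=11)}
step 5: add edge 0-5 (w=11); MST = {0-5(w=11) 1-4(w=8) 2-4(w=7) 3-4(w=2) 4-5(w=11)}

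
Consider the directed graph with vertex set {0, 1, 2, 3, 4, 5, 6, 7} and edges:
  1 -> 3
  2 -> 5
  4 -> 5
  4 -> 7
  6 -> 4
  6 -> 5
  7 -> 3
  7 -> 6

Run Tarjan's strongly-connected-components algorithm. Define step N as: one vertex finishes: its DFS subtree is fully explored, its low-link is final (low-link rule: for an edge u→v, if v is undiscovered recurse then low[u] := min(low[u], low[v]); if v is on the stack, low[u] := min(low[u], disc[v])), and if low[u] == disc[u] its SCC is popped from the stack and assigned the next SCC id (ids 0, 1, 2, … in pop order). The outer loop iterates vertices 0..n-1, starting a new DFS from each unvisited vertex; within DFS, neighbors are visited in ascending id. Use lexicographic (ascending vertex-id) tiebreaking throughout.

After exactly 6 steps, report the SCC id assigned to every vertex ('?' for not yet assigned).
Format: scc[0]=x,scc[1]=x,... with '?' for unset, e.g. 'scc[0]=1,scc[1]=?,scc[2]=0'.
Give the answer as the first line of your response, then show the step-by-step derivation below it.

scc[0]=0,scc[1]=2,scc[2]=4,scc[3]=1,scc[4]=?,scc[5]=3,scc[6]=?,scc[7]=?

step 1: low=(low[0]=0,low[1]=?,low[2]=?,low[3]=?,low[4]=?,low[5]=?,low[6]=?,low[7]=?); scc=(scc[0]=0,scc[1]=?,scc[2]=?,scc[3]=?,scc[4]=?,scc[5]=?,scc[6]=?,scc[7]=?)
step 2: low=(low[0]=0,low[1]=1,low[2]=?,low[3]=2,low[4]=?,low[5]=?,low[6]=?,low[7]=?); scc=(scc[0]=0,scc[1]=?,scc[2]=?,scc[3]=1,scc[4]=?,scc[5]=?,scc[6]=?,scc[7]=?)
step 3: low=(low[0]=0,low[1]=1,low[2]=?,low[3]=2,low[4]=?,low[5]=?,low[6]=?,low[7]=?); scc=(scc[0]=0,scc[1]=2,scc[2]=?,scc[3]=1,scc[4]=?,scc[5]=?,scc[6]=?,scc[7]=?)
step 4: low=(low[0]=0,low[1]=1,low[2]=3,low[3]=2,low[4]=?,low[5]=4,low[6]=?,low[7]=?); scc=(scc[0]=0,scc[1]=2,scc[2]=?,scc[3]=1,scc[4]=?,scc[5]=3,scc[6]=?,scc[7]=?)
step 5: low=(low[0]=0,low[1]=1,low[2]=3,low[3]=2,low[4]=?,low[5]=4,low[6]=?,low[7]=?); scc=(scc[0]=0,scc[1]=2,scc[2]=4,scc[3]=1,scc[4]=?,scc[5]=3,scc[6]=?,scc[7]=?)
step 6: low=(low[0]=0,low[1]=1,low[2]=3,low[3]=2,low[4]=5,low[5]=4,low[6]=5,low[7]=6); scc=(scc[0]=0,scc[1]=2,scc[2]=4,scc[3]=1,scc[4]=?,scc[5]=3,scc[6]=?,scc[7]=?)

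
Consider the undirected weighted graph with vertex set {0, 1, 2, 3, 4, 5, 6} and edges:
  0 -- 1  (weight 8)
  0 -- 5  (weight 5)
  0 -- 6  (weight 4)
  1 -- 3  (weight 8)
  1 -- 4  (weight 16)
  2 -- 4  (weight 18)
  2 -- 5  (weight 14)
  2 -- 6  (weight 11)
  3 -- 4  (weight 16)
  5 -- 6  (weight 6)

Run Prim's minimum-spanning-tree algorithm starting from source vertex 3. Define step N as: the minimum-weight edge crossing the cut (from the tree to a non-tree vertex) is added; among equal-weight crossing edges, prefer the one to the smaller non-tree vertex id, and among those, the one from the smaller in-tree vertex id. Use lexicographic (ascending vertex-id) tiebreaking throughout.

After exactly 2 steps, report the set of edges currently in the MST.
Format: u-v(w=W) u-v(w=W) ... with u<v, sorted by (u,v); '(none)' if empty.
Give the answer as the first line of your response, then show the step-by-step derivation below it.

0-1(w=8) 1-3(w=8)

step 1: add edge 1-3 (w=8); MST = {1-3(w=8)}
step 2: add edge 0-1 (w=8); MST = {0-1(w=8) 1-3(w=8)}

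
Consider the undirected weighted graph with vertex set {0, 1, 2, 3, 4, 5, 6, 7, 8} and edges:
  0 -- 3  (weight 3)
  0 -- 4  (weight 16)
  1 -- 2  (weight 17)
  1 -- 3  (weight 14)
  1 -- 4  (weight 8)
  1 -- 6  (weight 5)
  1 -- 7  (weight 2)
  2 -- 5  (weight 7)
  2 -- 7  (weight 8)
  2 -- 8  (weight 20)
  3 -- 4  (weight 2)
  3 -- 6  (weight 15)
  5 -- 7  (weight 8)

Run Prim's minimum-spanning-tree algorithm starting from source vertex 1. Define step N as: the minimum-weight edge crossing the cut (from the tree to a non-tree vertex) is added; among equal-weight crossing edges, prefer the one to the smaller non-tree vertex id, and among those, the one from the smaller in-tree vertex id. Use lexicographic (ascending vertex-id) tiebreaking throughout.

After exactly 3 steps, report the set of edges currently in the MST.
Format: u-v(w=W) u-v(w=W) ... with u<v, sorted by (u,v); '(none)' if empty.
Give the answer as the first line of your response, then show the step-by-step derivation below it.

1-6(w=5) 1-7(w=2) 2-7(w=8)

step 1: add edge 1-7 (w=2); MST = {1-7(w=2)}
step 2: add edge 1-6 (w=5); MST = {1-6(w=5) 1-7(w=2)}
step 3: add edge 2-7 (w=8); MST = {1-6(w=5) 1-7(w=2) 2-7(w=8)}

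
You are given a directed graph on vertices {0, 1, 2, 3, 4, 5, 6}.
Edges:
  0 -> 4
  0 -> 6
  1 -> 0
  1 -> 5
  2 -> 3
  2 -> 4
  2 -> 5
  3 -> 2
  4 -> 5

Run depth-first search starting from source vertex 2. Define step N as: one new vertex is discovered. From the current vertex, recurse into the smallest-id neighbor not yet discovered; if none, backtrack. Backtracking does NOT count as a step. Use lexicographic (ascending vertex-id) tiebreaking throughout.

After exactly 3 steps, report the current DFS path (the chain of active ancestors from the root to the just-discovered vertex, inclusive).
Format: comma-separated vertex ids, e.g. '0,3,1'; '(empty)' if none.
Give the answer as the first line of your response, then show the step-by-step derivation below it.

2,4

step 1: discover 2; path=2; order=2
step 2: discover 3; path=2>3; order=2,3
step 3: discover 4; path=2>4; order=2,3,4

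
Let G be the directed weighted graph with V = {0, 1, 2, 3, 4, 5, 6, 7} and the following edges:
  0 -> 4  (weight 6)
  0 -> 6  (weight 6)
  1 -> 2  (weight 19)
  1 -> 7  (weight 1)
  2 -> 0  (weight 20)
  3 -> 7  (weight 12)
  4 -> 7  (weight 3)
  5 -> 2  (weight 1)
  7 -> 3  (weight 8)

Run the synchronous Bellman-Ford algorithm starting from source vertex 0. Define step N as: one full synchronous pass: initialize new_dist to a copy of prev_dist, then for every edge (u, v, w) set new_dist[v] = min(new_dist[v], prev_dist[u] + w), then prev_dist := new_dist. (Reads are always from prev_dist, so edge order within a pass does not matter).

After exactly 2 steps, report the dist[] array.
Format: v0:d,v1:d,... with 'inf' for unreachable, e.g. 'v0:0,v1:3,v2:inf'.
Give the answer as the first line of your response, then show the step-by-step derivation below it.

v0:0,v1:inf,v2:inf,v3:inf,v4:6,v5:inf,v6:6,v7:9

step 1: dist = v0:0,v1:inf,v2:inf,v3:inf,v4:6,v5:inf,v6:6,v7:inf
step 2: dist = v0:0,v1:inf,v2:inf,v3:inf,v4:6,v5:inf,v6:6,v7:9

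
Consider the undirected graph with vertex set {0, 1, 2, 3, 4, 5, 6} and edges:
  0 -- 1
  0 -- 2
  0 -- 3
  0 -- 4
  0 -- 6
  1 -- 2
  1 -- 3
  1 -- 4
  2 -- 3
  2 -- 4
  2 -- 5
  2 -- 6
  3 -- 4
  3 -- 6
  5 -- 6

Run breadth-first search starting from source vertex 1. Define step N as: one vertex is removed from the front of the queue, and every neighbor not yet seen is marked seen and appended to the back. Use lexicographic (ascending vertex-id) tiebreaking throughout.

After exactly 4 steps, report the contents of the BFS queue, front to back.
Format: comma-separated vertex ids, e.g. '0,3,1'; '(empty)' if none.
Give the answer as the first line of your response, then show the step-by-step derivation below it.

4,6,5

step 1: dequeue 1; queue=[0,2,3,4]; order=1
step 2: dequeue 0; queue=[2,3,4,6]; order=1,0
step 3: dequeue 2; queue=[3,4,6,5]; order=1,0,2
step 4: dequeue 3; queue=[4,6,5]; order=1,0,2,3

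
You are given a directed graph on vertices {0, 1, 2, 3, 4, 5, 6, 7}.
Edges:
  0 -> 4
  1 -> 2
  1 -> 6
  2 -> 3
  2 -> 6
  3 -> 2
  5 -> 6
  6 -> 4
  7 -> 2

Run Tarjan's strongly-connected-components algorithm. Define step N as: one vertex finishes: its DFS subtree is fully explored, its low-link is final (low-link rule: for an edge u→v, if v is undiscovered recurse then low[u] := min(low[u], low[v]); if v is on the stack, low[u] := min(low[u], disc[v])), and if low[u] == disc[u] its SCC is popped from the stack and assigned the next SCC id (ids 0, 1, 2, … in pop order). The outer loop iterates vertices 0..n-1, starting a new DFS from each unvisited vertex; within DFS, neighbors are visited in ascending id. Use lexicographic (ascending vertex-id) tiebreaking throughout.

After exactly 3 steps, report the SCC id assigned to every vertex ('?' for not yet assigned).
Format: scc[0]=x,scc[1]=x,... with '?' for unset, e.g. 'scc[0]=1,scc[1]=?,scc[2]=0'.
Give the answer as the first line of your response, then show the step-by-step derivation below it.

scc[0]=1,scc[1]=?,scc[2]=?,scc[3]=?,scc[4]=0,scc[5]=?,scc[6]=?,scc[7]=?

step 1: low=(low[0]=0,low[1]=?,low[2]=?,low[3]=?,low[4]=1,low[5]=?,low[6]=?,low[7]=?); scc=(scc[0]=?,scc[1]=?,scc[2]=?,scc[3]=?,scc[4]=0,scc[5]=?,scc[6]=?,scc[7]=?)
step 2: low=(low[0]=0,low[1]=?,low[2]=?,low[3]=?,low[4]=1,low[5]=?,low[6]=?,low[7]=?); scc=(scc[0]=1,scc[1]=?,scc[2]=?,scc[3]=?,scc[4]=0,scc[5]=?,scc[6]=?,scc[7]=?)
step 3: low=(low[0]=0,low[1]=2,low[2]=3,low[3]=3,low[4]=1,low[5]=?,low[6]=?,low[7]=?); scc=(scc[0]=1,scc[1]=?,scc[2]=?,scc[3]=?,scc[4]=0,scc[5]=?,scc[6]=?,scc[7]=?)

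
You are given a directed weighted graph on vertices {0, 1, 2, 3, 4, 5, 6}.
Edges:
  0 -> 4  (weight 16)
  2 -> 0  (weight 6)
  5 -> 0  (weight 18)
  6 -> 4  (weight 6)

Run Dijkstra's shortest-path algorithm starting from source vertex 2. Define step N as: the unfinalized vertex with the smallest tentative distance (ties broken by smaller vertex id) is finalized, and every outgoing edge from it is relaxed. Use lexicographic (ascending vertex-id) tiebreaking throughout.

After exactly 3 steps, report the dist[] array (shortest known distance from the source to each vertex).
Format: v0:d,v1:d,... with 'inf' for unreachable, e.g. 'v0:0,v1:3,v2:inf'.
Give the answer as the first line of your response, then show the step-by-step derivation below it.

v0:6,v1:inf,v2:0,v3:inf,v4:22,v5:inf,v6:inf

step 1: dist = v0:6,v1:inf,v2:0,v3:inf,v4:inf,v5:inf,v6:inf
step 2: dist = v0:6,v1:inf,v2:0,v3:inf,v4:22,v5:inf,v6:inf
step 3: dist = v0:6,v1:inf,v2:0,v3:inf,v4:22,v5:inf,v6:inf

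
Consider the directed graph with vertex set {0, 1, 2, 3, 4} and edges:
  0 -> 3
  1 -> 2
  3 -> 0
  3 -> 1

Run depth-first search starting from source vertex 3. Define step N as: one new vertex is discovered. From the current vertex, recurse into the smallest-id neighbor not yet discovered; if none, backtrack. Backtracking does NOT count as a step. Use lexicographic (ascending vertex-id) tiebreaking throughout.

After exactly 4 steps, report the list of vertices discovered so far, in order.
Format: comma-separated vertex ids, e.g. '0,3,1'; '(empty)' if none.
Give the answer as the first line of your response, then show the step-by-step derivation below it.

3,0,1,2

step 1: discover 3; path=3; order=3
step 2: discover 0; path=3>0; order=3,0
step 3: discover 1; path=3>1; order=3,0,1
step 4: discover 2; path=3>1>2; order=3,0,1,2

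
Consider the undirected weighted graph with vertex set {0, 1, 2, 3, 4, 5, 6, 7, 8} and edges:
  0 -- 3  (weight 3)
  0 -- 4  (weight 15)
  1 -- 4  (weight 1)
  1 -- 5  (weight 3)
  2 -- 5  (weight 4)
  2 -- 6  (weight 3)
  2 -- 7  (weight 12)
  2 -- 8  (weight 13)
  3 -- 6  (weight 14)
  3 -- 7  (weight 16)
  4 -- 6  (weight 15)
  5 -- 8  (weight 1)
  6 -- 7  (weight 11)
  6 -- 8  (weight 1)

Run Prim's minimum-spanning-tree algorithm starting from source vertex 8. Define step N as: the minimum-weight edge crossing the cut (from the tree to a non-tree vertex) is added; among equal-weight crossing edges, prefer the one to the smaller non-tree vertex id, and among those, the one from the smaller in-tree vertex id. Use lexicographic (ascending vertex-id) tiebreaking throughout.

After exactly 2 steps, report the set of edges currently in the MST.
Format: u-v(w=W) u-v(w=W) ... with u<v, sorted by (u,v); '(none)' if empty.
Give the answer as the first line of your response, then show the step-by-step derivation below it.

5-8(w=1) 6-8(w=1)

step 1: add edge 5-8 (w=1); MST = {5-8(w=1)}
step 2: add edge 6-8 (w=1); MST = {5-8(w=1) 6-8(w=1)}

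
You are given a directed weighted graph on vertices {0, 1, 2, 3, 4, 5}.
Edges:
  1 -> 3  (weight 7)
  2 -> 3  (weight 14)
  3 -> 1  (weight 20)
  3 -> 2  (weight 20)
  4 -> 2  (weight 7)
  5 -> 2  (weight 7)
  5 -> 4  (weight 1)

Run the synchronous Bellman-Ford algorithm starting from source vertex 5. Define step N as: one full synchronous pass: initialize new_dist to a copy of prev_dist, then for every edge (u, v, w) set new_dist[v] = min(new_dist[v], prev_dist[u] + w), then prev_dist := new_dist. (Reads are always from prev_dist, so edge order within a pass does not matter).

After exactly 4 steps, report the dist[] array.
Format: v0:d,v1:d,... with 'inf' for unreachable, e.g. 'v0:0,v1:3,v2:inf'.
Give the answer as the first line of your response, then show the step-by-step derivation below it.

v0:inf,v1:41,v2:7,v3:21,v4:1,v5:0

step 1: dist = v0:inf,v1:inf,v2:7,v3:inf,v4:1,v5:0
step 2: dist = v0:inf,v1:inf,v2:7,v3:21,v4:1,v5:0
step 3: dist = v0:inf,v1:41,v2:7,v3:21,v4:1,v5:0
step 4: dist = v0:inf,v1:41,v2:7,v3:21,v4:1,v5:0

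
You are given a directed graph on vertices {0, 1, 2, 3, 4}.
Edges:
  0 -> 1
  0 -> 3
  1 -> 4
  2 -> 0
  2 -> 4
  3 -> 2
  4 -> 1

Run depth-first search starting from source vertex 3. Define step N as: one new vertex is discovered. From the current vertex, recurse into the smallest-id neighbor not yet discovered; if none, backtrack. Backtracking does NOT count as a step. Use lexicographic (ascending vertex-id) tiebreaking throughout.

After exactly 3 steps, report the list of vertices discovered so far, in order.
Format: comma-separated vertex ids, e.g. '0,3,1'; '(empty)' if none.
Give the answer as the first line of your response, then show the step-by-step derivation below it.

3,2,0

step 1: discover 3; path=3; order=3
step 2: discover 2; path=3>2; order=3,2
step 3: discover 0; path=3>2>0; order=3,2,0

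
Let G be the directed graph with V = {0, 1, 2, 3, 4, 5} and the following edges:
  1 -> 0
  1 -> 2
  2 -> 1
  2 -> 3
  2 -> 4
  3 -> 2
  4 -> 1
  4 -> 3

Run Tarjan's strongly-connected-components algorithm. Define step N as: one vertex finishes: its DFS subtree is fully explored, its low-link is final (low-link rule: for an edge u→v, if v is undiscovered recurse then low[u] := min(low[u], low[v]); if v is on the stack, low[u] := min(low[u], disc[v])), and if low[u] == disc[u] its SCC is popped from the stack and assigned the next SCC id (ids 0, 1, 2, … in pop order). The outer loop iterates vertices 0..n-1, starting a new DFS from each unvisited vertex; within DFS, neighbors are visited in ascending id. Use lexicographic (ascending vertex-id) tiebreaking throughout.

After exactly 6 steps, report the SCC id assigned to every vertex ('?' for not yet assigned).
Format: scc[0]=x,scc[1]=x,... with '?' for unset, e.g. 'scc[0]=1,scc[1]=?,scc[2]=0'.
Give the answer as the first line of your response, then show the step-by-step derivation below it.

scc[0]=0,scc[1]=1,scc[2]=1,scc[3]=1,scc[4]=1,scc[5]=2

step 1: low=(low[0]=0,low[1]=?,low[2]=?,low[3]=?,low[4]=?,low[5]=?); scc=(scc[0]=0,scc[1]=?,scc[2]=?,scc[3]=?,scc[4]=?,scc[5]=?)
step 2: low=(low[0]=0,low[1]=1,low[2]=1,low[3]=2,low[4]=?,low[5]=?); scc=(scc[0]=0,scc[1]=?,scc[2]=?,scc[3]=?,scc[4]=?,scc[5]=?)
step 3: low=(low[0]=0,low[1]=1,low[2]=1,low[3]=2,low[4]=1,low[5]=?); scc=(scc[0]=0,scc[1]=?,scc[2]=?,scc[3]=?,scc[4]=?,scc[5]=?)
step 4: low=(low[0]=0,low[1]=1,low[2]=1,low[3]=2,low[4]=1,low[5]=?); scc=(scc[0]=0,scc[1]=?,scc[2]=?,scc[3]=?,scc[4]=?,scc[5]=?)
step 5: low=(low[0]=0,low[1]=1,low[2]=1,low[3]=2,low[4]=1,low[5]=?); scc=(scc[0]=0,scc[1]=1,scc[2]=1,scc[3]=1,scc[4]=1,scc[5]=?)
step 6: low=(low[0]=0,low[1]=1,low[2]=1,low[3]=2,low[4]=1,low[5]=5); scc=(scc[0]=0,scc[1]=1,scc[2]=1,scc[3]=1,scc[4]=1,scc[5]=2)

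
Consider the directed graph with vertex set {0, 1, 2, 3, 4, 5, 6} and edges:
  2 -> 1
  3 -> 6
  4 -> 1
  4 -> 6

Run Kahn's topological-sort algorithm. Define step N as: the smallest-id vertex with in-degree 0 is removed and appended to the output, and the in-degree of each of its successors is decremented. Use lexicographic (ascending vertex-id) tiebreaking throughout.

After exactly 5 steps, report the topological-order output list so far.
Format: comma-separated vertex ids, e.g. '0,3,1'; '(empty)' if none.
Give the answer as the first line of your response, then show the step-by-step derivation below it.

0,2,3,4,1

step 1: output 0; order=[0]; indeg=(0,2,0,0,0,0,2)
step 2: output 2; order=[0,2]; indeg=(0,1,0,0,0,0,2)
step 3: output 3; order=[0,2,3]; indeg=(0,1,0,0,0,0,1)
step 4: output 4; order=[0,2,3,4]; indeg=(0,0,0,0,0,0,0)
step 5: output 1; order=[0,2,3,4,1]; indeg=(0,0,0,0,0,0,0)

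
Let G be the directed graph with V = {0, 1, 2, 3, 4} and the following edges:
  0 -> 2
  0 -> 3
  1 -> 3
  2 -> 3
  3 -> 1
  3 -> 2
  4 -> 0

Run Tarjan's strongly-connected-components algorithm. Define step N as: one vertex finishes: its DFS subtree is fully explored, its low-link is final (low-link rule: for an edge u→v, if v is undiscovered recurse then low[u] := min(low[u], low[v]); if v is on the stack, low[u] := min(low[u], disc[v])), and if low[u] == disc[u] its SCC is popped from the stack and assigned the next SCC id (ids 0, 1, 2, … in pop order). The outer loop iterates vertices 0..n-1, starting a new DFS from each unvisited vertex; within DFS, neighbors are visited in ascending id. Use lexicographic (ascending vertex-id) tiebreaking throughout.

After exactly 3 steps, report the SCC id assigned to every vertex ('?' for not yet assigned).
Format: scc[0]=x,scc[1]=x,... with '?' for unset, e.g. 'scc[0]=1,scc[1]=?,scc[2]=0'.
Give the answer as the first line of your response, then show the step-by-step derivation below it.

scc[0]=?,scc[1]=0,scc[2]=0,scc[3]=0,scc[4]=?

step 1: low=(low[0]=0,low[1]=2,low[2]=1,low[3]=2,low[4]=?); scc=(scc[0]=?,scc[1]=?,scc[2]=?,scc[3]=?,scc[4]=?)
step 2: low=(low[0]=0,low[1]=2,low[2]=1,low[3]=1,low[4]=?); scc=(scc[0]=?,scc[1]=?,scc[2]=?,scc[3]=?,scc[4]=?)
step 3: low=(low[0]=0,low[1]=2,low[2]=1,low[3]=1,low[4]=?); scc=(scc[0]=?,scc[1]=0,scc[2]=0,scc[3]=0,scc[4]=?)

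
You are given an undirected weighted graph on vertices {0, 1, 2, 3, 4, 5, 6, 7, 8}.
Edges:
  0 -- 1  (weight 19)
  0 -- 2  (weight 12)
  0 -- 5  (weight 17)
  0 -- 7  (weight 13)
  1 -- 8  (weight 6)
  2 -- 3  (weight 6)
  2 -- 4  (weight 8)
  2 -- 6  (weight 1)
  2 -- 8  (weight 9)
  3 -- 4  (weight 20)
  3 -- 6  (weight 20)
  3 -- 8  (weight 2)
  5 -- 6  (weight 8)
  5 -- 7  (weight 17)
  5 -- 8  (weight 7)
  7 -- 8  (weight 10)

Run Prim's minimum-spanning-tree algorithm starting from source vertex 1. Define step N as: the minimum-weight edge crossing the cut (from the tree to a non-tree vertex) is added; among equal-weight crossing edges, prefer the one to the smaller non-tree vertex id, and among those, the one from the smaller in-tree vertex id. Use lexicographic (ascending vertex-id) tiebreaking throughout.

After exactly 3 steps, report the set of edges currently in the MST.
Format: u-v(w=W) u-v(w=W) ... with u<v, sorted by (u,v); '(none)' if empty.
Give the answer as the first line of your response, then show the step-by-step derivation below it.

1-8(w=6) 2-3(w=6) 3-8(w=2)

step 1: add edge 1-8 (w=6); MST = {1-8(w=6)}
step 2: add edge 3-8 (w=2); MST = {1-8(w=6) 3-8(w=2)}
step 3: add edge 2-3 (w=6); MST = {1-8(w=6) 2-3(w=6) 3-8(w=2)}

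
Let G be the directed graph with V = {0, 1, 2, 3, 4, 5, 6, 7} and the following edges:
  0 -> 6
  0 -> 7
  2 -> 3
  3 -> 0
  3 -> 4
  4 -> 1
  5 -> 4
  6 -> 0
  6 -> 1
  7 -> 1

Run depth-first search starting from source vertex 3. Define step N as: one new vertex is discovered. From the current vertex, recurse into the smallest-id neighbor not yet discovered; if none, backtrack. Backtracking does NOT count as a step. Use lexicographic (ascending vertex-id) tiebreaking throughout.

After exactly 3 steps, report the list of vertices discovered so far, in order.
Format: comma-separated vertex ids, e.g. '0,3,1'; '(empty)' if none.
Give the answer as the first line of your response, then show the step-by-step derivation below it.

3,0,6

step 1: discover 3; path=3; order=3
step 2: discover 0; path=3>0; order=3,0
step 3: discover 6; path=3>0>6; order=3,0,6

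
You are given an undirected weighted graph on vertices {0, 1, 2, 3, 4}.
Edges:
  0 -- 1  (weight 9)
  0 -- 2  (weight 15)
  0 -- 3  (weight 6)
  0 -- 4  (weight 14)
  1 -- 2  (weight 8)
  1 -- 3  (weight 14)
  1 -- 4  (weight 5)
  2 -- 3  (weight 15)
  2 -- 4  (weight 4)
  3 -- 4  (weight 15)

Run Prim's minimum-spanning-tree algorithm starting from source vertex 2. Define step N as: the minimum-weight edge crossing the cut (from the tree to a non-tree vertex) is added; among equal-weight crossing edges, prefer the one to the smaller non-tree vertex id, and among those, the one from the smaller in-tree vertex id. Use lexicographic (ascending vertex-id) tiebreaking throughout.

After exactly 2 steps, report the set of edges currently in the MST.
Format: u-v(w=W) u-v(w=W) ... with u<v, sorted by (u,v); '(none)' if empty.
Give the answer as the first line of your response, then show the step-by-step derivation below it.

1-4(w=5) 2-4(w=4)

step 1: add edge 2-4 (w=4); MST = {2-4(w=4)}
step 2: add edge 1-4 (w=5); MST = {1-4(w=5) 2-4(w=4)}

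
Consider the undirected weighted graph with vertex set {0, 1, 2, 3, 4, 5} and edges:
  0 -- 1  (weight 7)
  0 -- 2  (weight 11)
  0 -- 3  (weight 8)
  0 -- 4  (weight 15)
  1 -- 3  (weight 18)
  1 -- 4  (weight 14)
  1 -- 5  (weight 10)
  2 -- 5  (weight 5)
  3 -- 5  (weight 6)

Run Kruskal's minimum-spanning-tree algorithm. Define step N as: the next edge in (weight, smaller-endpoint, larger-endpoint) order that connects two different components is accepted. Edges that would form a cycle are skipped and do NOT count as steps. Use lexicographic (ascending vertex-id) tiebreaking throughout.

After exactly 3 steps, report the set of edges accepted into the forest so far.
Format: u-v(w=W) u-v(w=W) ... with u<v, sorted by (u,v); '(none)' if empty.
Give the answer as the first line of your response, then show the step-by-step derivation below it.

0-1(w=7) 2-5(w=5) 3-5(w=6)

step 1: add edge 2-5 (w=5); MST = {2-5(w=5)}
step 2: add edge 3-5 (w=6); MST = {2-5(w=5) 3-5(w=6)}
step 3: add edge 0-1 (w=7); MST = {0-1(w=7) 2-5(w=5) 3-5(w=6)}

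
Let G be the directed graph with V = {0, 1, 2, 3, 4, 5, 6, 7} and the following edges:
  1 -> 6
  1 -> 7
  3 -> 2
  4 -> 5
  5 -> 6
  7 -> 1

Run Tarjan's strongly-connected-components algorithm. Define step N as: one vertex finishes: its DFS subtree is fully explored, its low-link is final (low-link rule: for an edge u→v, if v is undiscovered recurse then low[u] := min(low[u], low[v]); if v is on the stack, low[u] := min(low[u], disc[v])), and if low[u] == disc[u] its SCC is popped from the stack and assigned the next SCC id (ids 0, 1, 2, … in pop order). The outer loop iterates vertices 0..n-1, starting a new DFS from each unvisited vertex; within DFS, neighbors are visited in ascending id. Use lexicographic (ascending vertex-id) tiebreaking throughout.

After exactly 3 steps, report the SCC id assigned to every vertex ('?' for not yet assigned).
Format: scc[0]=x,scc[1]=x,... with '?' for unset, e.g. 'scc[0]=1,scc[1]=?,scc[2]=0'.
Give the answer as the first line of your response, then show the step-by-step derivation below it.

scc[0]=0,scc[1]=?,scc[2]=?,scc[3]=?,scc[4]=?,scc[5]=?,scc[6]=1,scc[7]=?

step 1: low=(low[0]=0,low[1]=?,low[2]=?,low[3]=?,low[4]=?,low[5]=?,low[6]=?,low[7]=?); scc=(scc[0]=0,scc[1]=?,scc[2]=?,scc[3]=?,scc[4]=?,scc[5]=?,scc[6]=?,scc[7]=?)
step 2: low=(low[0]=0,low[1]=1,low[2]=?,low[3]=?,low[4]=?,low[5]=?,low[6]=2,low[7]=?); scc=(scc[0]=0,scc[1]=?,scc[2]=?,scc[3]=?,scc[4]=?,scc[5]=?,scc[6]=1,scc[7]=?)
step 3: low=(low[0]=0,low[1]=1,low[2]=?,low[3]=?,low[4]=?,low[5]=?,low[6]=2,low[7]=1); scc=(scc[0]=0,scc[1]=?,scc[2]=?,scc[3]=?,scc[4]=?,scc[5]=?,scc[6]=1,scc[7]=?)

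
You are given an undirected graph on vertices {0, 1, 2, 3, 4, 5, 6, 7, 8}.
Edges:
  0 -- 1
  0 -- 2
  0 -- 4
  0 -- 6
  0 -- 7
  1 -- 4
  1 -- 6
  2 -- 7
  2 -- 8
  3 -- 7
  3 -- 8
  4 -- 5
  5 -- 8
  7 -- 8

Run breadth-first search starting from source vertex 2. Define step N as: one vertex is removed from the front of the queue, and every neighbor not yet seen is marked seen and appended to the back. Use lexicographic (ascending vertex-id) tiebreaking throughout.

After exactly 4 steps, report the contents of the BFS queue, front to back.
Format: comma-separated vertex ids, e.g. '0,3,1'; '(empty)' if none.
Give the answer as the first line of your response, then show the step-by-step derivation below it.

1,4,6,3,5

step 1: dequeue 2; queue=[0,7,8]; order=2
step 2: dequeue 0; queue=[7,8,1,4,6]; order=2,0
step 3: dequeue 7; queue=[8,1,4,6,3]; order=2,0,7
step 4: dequeue 8; queue=[1,4,6,3,5]; order=2,0,7,8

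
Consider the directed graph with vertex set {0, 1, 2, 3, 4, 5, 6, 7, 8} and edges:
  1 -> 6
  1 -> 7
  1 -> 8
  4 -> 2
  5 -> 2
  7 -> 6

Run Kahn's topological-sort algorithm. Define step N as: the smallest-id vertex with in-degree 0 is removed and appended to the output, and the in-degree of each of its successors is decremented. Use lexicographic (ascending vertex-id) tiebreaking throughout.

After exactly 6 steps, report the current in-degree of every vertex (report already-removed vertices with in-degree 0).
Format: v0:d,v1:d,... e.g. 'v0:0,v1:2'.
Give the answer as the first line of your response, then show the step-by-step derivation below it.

v0:0,v1:0,v2:0,v3:0,v4:0,v5:0,v6:1,v7:0,v8:0

step 1: output 0; order=[0]; indeg=(0,0,2,0,0,0,2,1,1)
step 2: output 1; order=[0,1]; indeg=(0,0,2,0,0,0,1,0,0)
step 3: output 3; order=[0,1,3]; indeg=(0,0,2,0,0,0,1,0,0)
step 4: output 4; order=[0,1,3,4]; indeg=(0,0,1,0,0,0,1,0,0)
step 5: output 5; order=[0,1,3,4,5]; indeg=(0,0,0,0,0,0,1,0,0)
step 6: output 2; order=[0,1,3,4,5,2]; indeg=(0,0,0,0,0,0,1,0,0)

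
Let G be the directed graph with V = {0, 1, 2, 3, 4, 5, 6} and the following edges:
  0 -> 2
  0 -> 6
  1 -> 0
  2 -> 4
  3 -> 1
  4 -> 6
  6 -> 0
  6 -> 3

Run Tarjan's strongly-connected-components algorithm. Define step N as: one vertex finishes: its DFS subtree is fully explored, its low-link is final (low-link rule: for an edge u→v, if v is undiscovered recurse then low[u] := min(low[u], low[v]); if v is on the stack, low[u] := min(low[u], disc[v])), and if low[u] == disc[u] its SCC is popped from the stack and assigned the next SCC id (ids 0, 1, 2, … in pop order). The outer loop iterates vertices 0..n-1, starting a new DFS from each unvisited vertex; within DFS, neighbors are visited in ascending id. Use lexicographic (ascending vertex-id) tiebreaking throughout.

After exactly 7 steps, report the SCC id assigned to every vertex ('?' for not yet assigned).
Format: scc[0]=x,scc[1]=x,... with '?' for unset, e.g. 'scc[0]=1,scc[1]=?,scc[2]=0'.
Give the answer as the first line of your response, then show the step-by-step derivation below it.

scc[0]=0,scc[1]=0,scc[2]=0,scc[3]=0,scc[4]=0,scc[5]=1,scc[6]=0

step 1: low=(low[0]=0,low[1]=0,low[2]=1,low[3]=4,low[4]=2,low[5]=?,low[6]=0); scc=(scc[0]=?,scc[1]=?,scc[2]=?,scc[3]=?,scc[4]=?,scc[5]=?,scc[6]=?)
step 2: low=(low[0]=0,low[1]=0,low[2]=1,low[3]=0,low[4]=2,low[5]=?,low[6]=0); scc=(scc[0]=?,scc[1]=?,scc[2]=?,scc[3]=?,scc[4]=?,scc[5]=?,scc[6]=?)
step 3: low=(low[0]=0,low[1]=0,low[2]=1,low[3]=0,low[4]=2,low[5]=?,low[6]=0); scc=(scc[0]=?,scc[1]=?,scc[2]=?,scc[3]=?,scc[4]=?,scc[5]=?,scc[6]=?)
step 4: low=(low[0]=0,low[1]=0,low[2]=1,low[3]=0,low[4]=0,low[5]=?,low[6]=0); scc=(scc[0]=?,scc[1]=?,scc[2]=?,scc[3]=?,scc[4]=?,scc[5]=?,scc[6]=?)
step 5: low=(low[0]=0,low[1]=0,low[2]=0,low[3]=0,low[4]=0,low[5]=?,low[6]=0); scc=(scc[0]=?,scc[1]=?,scc[2]=?,scc[3]=?,scc[4]=?,scc[5]=?,scc[6]=?)
step 6: low=(low[0]=0,low[1]=0,low[2]=0,low[3]=0,low[4]=0,low[5]=?,low[6]=0); scc=(scc[0]=0,scc[1]=0,scc[2]=0,scc[3]=0,scc[4]=0,scc[5]=?,scc[6]=0)
step 7: low=(low[0]=0,low[1]=0,low[2]=0,low[3]=0,low[4]=0,low[5]=6,low[6]=0); scc=(scc[0]=0,scc[1]=0,scc[2]=0,scc[3]=0,scc[4]=0,scc[5]=1,scc[6]=0)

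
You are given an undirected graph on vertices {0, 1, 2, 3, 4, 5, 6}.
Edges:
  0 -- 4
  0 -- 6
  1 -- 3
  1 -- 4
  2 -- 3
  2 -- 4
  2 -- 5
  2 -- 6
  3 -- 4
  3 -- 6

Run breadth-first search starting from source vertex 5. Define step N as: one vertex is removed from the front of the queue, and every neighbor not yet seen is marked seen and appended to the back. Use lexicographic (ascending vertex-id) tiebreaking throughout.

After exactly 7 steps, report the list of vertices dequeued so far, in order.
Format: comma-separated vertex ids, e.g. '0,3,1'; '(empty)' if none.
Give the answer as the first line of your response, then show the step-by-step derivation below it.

5,2,3,4,6,1,0

step 1: dequeue 5; queue=[2]; order=5
step 2: dequeue 2; queue=[3,4,6]; order=5,2
step 3: dequeue 3; queue=[4,6,1]; order=5,2,3
step 4: dequeue 4; queue=[6,1,0]; order=5,2,3,4
step 5: dequeue 6; queue=[1,0]; order=5,2,3,4,6
step 6: dequeue 1; queue=[0]; order=5,2,3,4,6,1
step 7: dequeue 0; queue=[(empty)]; order=5,2,3,4,6,1,0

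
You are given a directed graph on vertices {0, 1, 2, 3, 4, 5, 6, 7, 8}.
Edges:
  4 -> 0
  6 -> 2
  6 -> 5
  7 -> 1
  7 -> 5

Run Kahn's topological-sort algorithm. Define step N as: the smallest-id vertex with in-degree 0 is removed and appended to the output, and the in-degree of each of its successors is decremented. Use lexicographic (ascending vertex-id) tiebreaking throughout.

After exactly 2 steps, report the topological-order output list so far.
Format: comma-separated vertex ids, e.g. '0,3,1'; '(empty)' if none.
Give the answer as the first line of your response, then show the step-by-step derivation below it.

3,4

step 1: output 3; order=[3]; indeg=(1,1,1,0,0,2,0,0,0)
step 2: output 4; order=[3,4]; indeg=(0,1,1,0,0,2,0,0,0)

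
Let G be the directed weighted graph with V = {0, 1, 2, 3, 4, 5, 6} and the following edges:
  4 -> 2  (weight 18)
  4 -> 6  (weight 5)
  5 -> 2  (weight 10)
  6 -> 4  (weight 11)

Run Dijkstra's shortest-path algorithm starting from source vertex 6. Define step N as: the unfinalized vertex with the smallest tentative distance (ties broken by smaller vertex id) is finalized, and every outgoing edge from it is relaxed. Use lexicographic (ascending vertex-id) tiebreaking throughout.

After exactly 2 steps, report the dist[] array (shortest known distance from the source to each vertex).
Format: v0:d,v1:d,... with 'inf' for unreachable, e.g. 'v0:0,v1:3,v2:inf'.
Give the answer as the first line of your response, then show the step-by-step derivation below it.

v0:inf,v1:inf,v2:29,v3:inf,v4:11,v5:inf,v6:0

step 1: dist = v0:inf,v1:inf,v2:inf,v3:inf,v4:11,v5:inf,v6:0
step 2: dist = v0:inf,v1:inf,v2:29,v3:inf,v4:11,v5:inf,v6:0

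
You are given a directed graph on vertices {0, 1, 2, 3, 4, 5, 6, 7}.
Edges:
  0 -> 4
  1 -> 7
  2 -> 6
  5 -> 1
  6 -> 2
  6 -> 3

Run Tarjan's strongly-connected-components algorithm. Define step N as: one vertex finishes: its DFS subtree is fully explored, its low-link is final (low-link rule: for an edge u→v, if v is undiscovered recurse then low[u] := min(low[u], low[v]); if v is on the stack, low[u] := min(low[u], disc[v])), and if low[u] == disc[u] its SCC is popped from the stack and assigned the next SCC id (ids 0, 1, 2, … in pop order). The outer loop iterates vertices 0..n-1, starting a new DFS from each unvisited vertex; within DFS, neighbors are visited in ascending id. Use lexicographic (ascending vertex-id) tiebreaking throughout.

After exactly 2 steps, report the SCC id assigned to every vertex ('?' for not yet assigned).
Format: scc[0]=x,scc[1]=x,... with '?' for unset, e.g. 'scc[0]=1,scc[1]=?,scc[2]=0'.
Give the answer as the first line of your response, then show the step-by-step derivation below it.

scc[0]=1,scc[1]=?,scc[2]=?,scc[3]=?,scc[4]=0,scc[5]=?,scc[6]=?,scc[7]=?

step 1: low=(low[0]=0,low[1]=?,low[2]=?,low[3]=?,low[4]=1,low[5]=?,low[6]=?,low[7]=?); scc=(scc[0]=?,scc[1]=?,scc[2]=?,scc[3]=?,scc[4]=0,scc[5]=?,scc[6]=?,scc[7]=?)
step 2: low=(low[0]=0,low[1]=?,low[2]=?,low[3]=?,low[4]=1,low[5]=?,low[6]=?,low[7]=?); scc=(scc[0]=1,scc[1]=?,scc[2]=?,scc[3]=?,scc[4]=0,scc[5]=?,scc[6]=?,scc[7]=?)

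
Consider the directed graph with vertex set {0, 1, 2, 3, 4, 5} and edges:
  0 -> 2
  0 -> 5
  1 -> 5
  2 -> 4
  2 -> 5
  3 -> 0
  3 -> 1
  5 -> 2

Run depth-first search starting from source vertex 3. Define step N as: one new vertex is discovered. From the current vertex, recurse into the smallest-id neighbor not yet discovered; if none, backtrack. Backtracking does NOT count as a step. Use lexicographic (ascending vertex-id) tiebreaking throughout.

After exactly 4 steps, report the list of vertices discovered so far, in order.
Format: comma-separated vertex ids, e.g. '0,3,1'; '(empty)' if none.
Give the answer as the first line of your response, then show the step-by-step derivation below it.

3,0,2,4

step 1: discover 3; path=3; order=3
step 2: discover 0; path=3>0; order=3,0
step 3: discover 2; path=3>0>2; order=3,0,2
step 4: discover 4; path=3>0>2>4; order=3,0,2,4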